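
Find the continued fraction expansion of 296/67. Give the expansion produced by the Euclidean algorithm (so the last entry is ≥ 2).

296 = 4×67 + 28
67 = 2×28 + 11
28 = 2×11 + 6
11 = 1×6 + 5
6 = 1×5 + 1
5 = 5×1 + 0  (stop)
So 296/67 = [4; 2, 2, 1, 1, 5].

[4; 2, 2, 1, 1, 5]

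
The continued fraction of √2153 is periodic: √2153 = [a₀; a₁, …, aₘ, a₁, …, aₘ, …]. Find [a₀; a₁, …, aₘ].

[46; 2, 2, 92]

a₀ = ⌊√2153⌋ = 46.
With m₀=0, d₀=1 and mₖ₊₁ = dₖaₖ − mₖ, dₖ₊₁ = (n − mₖ₊₁²)/dₖ, aₖ₊₁ = ⌊(a₀+mₖ₊₁)/dₖ₊₁⌋:
  k=1: m=46, d=37, a=2
  k=2: m=28, d=37, a=2
  k=3: m=46, d=1, a=92
d=1 and a=2a₀=92 at k=3, so the next step gives (m, d) = (46, 37) again — its k=1 value — and the period has length 3.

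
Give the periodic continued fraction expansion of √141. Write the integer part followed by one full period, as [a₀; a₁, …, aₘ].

a₀ = ⌊√141⌋ = 11.
With m₀=0, d₀=1 and mₖ₊₁ = dₖaₖ − mₖ, dₖ₊₁ = (n − mₖ₊₁²)/dₖ, aₖ₊₁ = ⌊(a₀+mₖ₊₁)/dₖ₊₁⌋:
  k=1: m=11, d=20, a=1
  k=2: m=9, d=3, a=6
  k=3: m=9, d=20, a=1
  k=4: m=11, d=1, a=22
d=1 and a=2a₀=22 at k=4, so the next step gives (m, d) = (11, 20) again — its k=1 value — and the period has length 4.

[11; 1, 6, 1, 22]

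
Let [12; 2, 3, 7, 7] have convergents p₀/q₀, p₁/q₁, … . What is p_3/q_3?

Using pₖ = aₖpₖ₋₁ + pₖ₋₂, qₖ = aₖqₖ₋₁ + qₖ₋₂ (with p₋₁=1, p₋₂=0, q₋₁=0, q₋₂=1):
  k=0: a=12, p=12, q=1
  k=1: a=2, p=25, q=2
  k=2: a=3, p=87, q=7
  k=3: a=7, p=634, q=51

634/51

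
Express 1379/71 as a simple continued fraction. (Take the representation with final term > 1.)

[19; 2, 2, 1, 2, 1, 2]

1379 = 19×71 + 30
71 = 2×30 + 11
30 = 2×11 + 8
11 = 1×8 + 3
8 = 2×3 + 2
3 = 1×2 + 1
2 = 2×1 + 0  (stop)
So 1379/71 = [19; 2, 2, 1, 2, 1, 2].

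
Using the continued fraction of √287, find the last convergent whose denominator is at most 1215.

√287 = [16; 1, 15, 1, 32, …] (period length 4).
Convergents:
  p_0/q_0 = 16/1
  p_1/q_1 = 17/1
  p_2/q_2 = 271/16
  p_3/q_3 = 288/17
  p_4/q_4 = 9487/560
  p_5/q_5 = 9775/577
  p_6/q_6 = 156112/9215
q_5 = 577 ≤ 1215 < 9215 = q_6, so the answer is 9775/577.

9775/577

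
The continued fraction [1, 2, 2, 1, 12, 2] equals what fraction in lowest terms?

264/185

Fold from the inside: start with 2/1.
  12 + 1/2 = 25/2
  1 + 2/25 = 27/25
  2 + 25/27 = 79/27
  2 + 27/79 = 185/79
  1 + 79/185 = 264/185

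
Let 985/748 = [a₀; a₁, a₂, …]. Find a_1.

985 = 1·748 + 237   →  a_0 = 1
748 = 3·237 + 37   →  a_1 = 3

3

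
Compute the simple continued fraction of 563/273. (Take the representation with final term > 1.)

[2; 16, 17]

563 = 2×273 + 17
273 = 16×17 + 1
17 = 17×1 + 0  (stop)
So 563/273 = [2; 16, 17].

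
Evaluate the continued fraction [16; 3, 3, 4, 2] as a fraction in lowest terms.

1565/96

Fold from the inside: start with 2/1.
  4 + 1/2 = 9/2
  3 + 2/9 = 29/9
  3 + 9/29 = 96/29
  16 + 29/96 = 1565/96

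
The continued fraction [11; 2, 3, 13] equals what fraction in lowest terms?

Using pₖ = aₖpₖ₋₁ + pₖ₋₂ and qₖ = aₖqₖ₋₁ + qₖ₋₂:
  k=0: a=11, p=11, q=1
  k=1: a=2, p=23, q=2
  k=2: a=3, p=80, q=7
  k=3: a=13, p=1063, q=93

1063/93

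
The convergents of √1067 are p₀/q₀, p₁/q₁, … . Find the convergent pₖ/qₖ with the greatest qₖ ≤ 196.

√1067 = [32; 1, 1, 1, 64, …] (period length 4).
Convergents:
  p_0/q_0 = 32/1
  p_1/q_1 = 33/1
  p_2/q_2 = 65/2
  p_3/q_3 = 98/3
  p_4/q_4 = 6337/194
  p_5/q_5 = 6435/197
q_4 = 194 ≤ 196 < 197 = q_5, so the answer is 6337/194.

6337/194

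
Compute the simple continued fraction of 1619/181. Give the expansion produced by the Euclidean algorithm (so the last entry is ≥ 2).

[8; 1, 17, 10]

1619 = 8×181 + 171
181 = 1×171 + 10
171 = 17×10 + 1
10 = 10×1 + 0  (stop)
So 1619/181 = [8; 1, 17, 10].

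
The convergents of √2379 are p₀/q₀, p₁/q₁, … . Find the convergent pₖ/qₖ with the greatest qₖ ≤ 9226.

√2379 = [48; 1, 3, 2, 3, 1, 96, …] (period length 6).
Convergents:
  p_0/q_0 = 48/1
  p_1/q_1 = 49/1
  p_2/q_2 = 195/4
  p_3/q_3 = 439/9
  p_4/q_4 = 1512/31
  p_5/q_5 = 1951/40
  p_6/q_6 = 188808/3871
  p_7/q_7 = 190759/3911
  p_8/q_8 = 761085/15604
q_7 = 3911 ≤ 9226 < 15604 = q_8, so the answer is 190759/3911.

190759/3911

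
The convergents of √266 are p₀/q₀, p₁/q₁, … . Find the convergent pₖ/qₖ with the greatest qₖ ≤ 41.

√266 = [16; 3, 4, 3, 32, …] (period length 4).
Convergents:
  p_0/q_0 = 16/1
  p_1/q_1 = 49/3
  p_2/q_2 = 212/13
  p_3/q_3 = 685/42
q_2 = 13 ≤ 41 < 42 = q_3, so the answer is 212/13.

212/13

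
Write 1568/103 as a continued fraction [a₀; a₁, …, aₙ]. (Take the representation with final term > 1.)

[15; 4, 2, 11]

1568 = 15*103 + 23
103 = 4*23 + 11
23 = 2*11 + 1
11 = 11*1 + 0  (stop)
So 1568/103 = [15; 4, 2, 11].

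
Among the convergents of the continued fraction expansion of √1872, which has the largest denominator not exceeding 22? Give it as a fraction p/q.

649/15

√1872 = [43; 3, 1, 3, 86, …] (period length 4).
Convergents:
  p_0/q_0 = 43/1
  p_1/q_1 = 130/3
  p_2/q_2 = 173/4
  p_3/q_3 = 649/15
  p_4/q_4 = 55987/1294
q_3 = 15 ≤ 22 < 1294 = q_4, so the answer is 649/15.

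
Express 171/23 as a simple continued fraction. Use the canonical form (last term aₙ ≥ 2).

171 = 7·23 + 10
23 = 2·10 + 3
10 = 3·3 + 1
3 = 3·1 + 0  (stop)
So 171/23 = [7; 2, 3, 3].

[7; 2, 3, 3]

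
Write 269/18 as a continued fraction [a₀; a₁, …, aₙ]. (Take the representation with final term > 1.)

269 = 14×18 + 17
18 = 1×17 + 1
17 = 17×1 + 0  (stop)
So 269/18 = [14; 1, 17].

[14; 1, 17]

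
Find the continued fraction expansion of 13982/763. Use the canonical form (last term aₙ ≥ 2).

13982 = 18*763 + 248
763 = 3*248 + 19
248 = 13*19 + 1
19 = 19*1 + 0  (stop)
So 13982/763 = [18; 3, 13, 19].

[18; 3, 13, 19]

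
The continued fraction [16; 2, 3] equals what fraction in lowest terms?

Fold from the inside: start with 3/1.
  2 + 1/3 = 7/3
  16 + 3/7 = 115/7

115/7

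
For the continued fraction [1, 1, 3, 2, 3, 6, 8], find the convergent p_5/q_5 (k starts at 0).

346/195

Using pₖ = aₖpₖ₋₁ + pₖ₋₂, qₖ = aₖqₖ₋₁ + qₖ₋₂ (with p₋₁=1, p₋₂=0, q₋₁=0, q₋₂=1):
  k=0: a=1, p=1, q=1
  k=1: a=1, p=2, q=1
  k=2: a=3, p=7, q=4
  k=3: a=2, p=16, q=9
  k=4: a=3, p=55, q=31
  k=5: a=6, p=346, q=195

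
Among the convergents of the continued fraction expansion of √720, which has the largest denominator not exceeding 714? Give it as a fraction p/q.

√720 = [26; 1, 4, 1, 52, …] (period length 4).
Convergents:
  p_0/q_0 = 26/1
  p_1/q_1 = 27/1
  p_2/q_2 = 134/5
  p_3/q_3 = 161/6
  p_4/q_4 = 8506/317
  p_5/q_5 = 8667/323
  p_6/q_6 = 43174/1609
q_5 = 323 ≤ 714 < 1609 = q_6, so the answer is 8667/323.

8667/323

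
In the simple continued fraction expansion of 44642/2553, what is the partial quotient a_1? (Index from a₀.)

2

44642 = 17·2553 + 1241   →  a_0 = 17
2553 = 2·1241 + 71   →  a_1 = 2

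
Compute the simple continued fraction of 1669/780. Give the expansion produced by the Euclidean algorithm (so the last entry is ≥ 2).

1669 = 2·780 + 109
780 = 7·109 + 17
109 = 6·17 + 7
17 = 2·7 + 3
7 = 2·3 + 1
3 = 3·1 + 0  (stop)
So 1669/780 = [2; 7, 6, 2, 2, 3].

[2; 7, 6, 2, 2, 3]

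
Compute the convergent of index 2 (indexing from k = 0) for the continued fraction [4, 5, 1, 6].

Using pₖ = aₖpₖ₋₁ + pₖ₋₂, qₖ = aₖqₖ₋₁ + qₖ₋₂ (with p₋₁=1, p₋₂=0, q₋₁=0, q₋₂=1):
  k=0: a=4, p=4, q=1
  k=1: a=5, p=21, q=5
  k=2: a=1, p=25, q=6

25/6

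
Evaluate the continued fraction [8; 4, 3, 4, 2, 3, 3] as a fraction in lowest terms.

Fold from the inside: start with 3/1.
  3 + 1/3 = 10/3
  2 + 3/10 = 23/10
  4 + 10/23 = 102/23
  3 + 23/102 = 329/102
  4 + 102/329 = 1418/329
  8 + 329/1418 = 11673/1418

11673/1418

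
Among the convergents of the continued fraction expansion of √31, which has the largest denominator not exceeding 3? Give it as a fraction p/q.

√31 = [5; 1, 1, 3, 5, 3, 1, 1, 10, …] (period length 8).
Convergents:
  p_0/q_0 = 5/1
  p_1/q_1 = 6/1
  p_2/q_2 = 11/2
  p_3/q_3 = 39/7
q_2 = 2 ≤ 3 < 7 = q_3, so the answer is 11/2.

11/2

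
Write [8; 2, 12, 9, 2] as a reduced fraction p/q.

Using pₖ = aₖpₖ₋₁ + pₖ₋₂ and qₖ = aₖqₖ₋₁ + qₖ₋₂:
  k=0: a=8, p=8, q=1
  k=1: a=2, p=17, q=2
  k=2: a=12, p=212, q=25
  k=3: a=9, p=1925, q=227
  k=4: a=2, p=4062, q=479

4062/479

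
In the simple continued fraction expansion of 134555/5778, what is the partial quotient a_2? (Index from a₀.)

134555 = 23·5778 + 1661   →  a_0 = 23
5778 = 3·1661 + 795   →  a_1 = 3
1661 = 2·795 + 71   →  a_2 = 2

2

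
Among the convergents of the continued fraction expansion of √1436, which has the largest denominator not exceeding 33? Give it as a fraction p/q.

√1436 = [37; 1, 8, 2, 18, 2, 8, 1, 74, …] (period length 8).
Convergents:
  p_0/q_0 = 37/1
  p_1/q_1 = 38/1
  p_2/q_2 = 341/9
  p_3/q_3 = 720/19
  p_4/q_4 = 13301/351
q_3 = 19 ≤ 33 < 351 = q_4, so the answer is 720/19.

720/19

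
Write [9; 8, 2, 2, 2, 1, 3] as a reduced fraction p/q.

Using pₖ = aₖpₖ₋₁ + pₖ₋₂ and qₖ = aₖqₖ₋₁ + qₖ₋₂:
  k=0: a=9, p=9, q=1
  k=1: a=8, p=73, q=8
  k=2: a=2, p=155, q=17
  k=3: a=2, p=383, q=42
  k=4: a=2, p=921, q=101
  k=5: a=1, p=1304, q=143
  k=6: a=3, p=4833, q=530

4833/530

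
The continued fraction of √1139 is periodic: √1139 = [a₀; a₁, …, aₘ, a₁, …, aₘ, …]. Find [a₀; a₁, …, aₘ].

a₀ = ⌊√1139⌋ = 33.
With m₀=0, d₀=1 and mₖ₊₁ = dₖaₖ − mₖ, dₖ₊₁ = (n − mₖ₊₁²)/dₖ, aₖ₊₁ = ⌊(a₀+mₖ₊₁)/dₖ₊₁⌋:
  k=1: m=33, d=50, a=1
  k=2: m=17, d=17, a=2
  k=3: m=17, d=50, a=1
  k=4: m=33, d=1, a=66
d=1 and a=2a₀=66 at k=4, so the next step gives (m, d) = (33, 50) again — its k=1 value — and the period has length 4.

[33; 1, 2, 1, 66]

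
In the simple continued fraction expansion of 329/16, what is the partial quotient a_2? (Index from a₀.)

1

329 = 20·16 + 9   →  a_0 = 20
16 = 1·9 + 7   →  a_1 = 1
9 = 1·7 + 2   →  a_2 = 1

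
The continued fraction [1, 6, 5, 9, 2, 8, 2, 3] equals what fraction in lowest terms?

Fold from the inside: start with 3/1.
  2 + 1/3 = 7/3
  8 + 3/7 = 59/7
  2 + 7/59 = 125/59
  9 + 59/125 = 1184/125
  5 + 125/1184 = 6045/1184
  6 + 1184/6045 = 37454/6045
  1 + 6045/37454 = 43499/37454

43499/37454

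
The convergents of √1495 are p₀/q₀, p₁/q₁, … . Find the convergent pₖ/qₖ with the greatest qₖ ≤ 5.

√1495 = [38; 1, 1, 1, 76, …] (period length 4).
Convergents:
  p_0/q_0 = 38/1
  p_1/q_1 = 39/1
  p_2/q_2 = 77/2
  p_3/q_3 = 116/3
  p_4/q_4 = 8893/230
q_3 = 3 ≤ 5 < 230 = q_4, so the answer is 116/3.

116/3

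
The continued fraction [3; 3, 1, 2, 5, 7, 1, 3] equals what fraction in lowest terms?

6127/1873

Fold from the inside: start with 3/1.
  1 + 1/3 = 4/3
  7 + 3/4 = 31/4
  5 + 4/31 = 159/31
  2 + 31/159 = 349/159
  1 + 159/349 = 508/349
  3 + 349/508 = 1873/508
  3 + 508/1873 = 6127/1873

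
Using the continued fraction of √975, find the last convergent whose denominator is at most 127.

√975 = [31; 4, 2, 4, 62, …] (period length 4).
Convergents:
  p_0/q_0 = 31/1
  p_1/q_1 = 125/4
  p_2/q_2 = 281/9
  p_3/q_3 = 1249/40
  p_4/q_4 = 77719/2489
q_3 = 40 ≤ 127 < 2489 = q_4, so the answer is 1249/40.

1249/40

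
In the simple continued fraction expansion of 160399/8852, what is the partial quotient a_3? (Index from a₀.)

18

160399 = 18·8852 + 1063   →  a_0 = 18
8852 = 8·1063 + 348   →  a_1 = 8
1063 = 3·348 + 19   →  a_2 = 3
348 = 18·19 + 6   →  a_3 = 18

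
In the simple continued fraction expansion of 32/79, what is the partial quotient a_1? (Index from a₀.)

32 = 0·79 + 32   →  a_0 = 0
79 = 2·32 + 15   →  a_1 = 2

2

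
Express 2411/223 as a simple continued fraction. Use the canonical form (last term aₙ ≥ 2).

[10; 1, 4, 3, 4, 3]

2411 = 10*223 + 181
223 = 1*181 + 42
181 = 4*42 + 13
42 = 3*13 + 3
13 = 4*3 + 1
3 = 3*1 + 0  (stop)
So 2411/223 = [10; 1, 4, 3, 4, 3].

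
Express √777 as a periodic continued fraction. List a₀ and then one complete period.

a₀ = ⌊√777⌋ = 27.

[27; 1, 6, 1, 54]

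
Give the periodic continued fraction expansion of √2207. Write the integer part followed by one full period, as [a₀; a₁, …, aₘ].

a₀ = ⌊√2207⌋ = 46.
With m₀=0, d₀=1 and mₖ₊₁ = dₖaₖ − mₖ, dₖ₊₁ = (n − mₖ₊₁²)/dₖ, aₖ₊₁ = ⌊(a₀+mₖ₊₁)/dₖ₊₁⌋:
  k=1: m=46, d=91, a=1
  k=2: m=45, d=2, a=45
  k=3: m=45, d=91, a=1
  k=4: m=46, d=1, a=92
d=1 and a=2a₀=92 at k=4, so the next step gives (m, d) = (46, 91) again — its k=1 value — and the period has length 4.

[46; 1, 45, 1, 92]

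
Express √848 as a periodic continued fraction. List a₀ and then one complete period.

[29; 8, 3, 3, 3, 8, 58]

a₀ = ⌊√848⌋ = 29.
With m₀=0, d₀=1 and mₖ₊₁ = dₖaₖ − mₖ, dₖ₊₁ = (n − mₖ₊₁²)/dₖ, aₖ₊₁ = ⌊(a₀+mₖ₊₁)/dₖ₊₁⌋:
  k=1: m=29, d=7, a=8
  k=2: m=27, d=17, a=3
  k=3: m=24, d=16, a=3
  k=4: m=24, d=17, a=3
  k=5: m=27, d=7, a=8
  k=6: m=29, d=1, a=58
d=1 and a=2a₀=58 at k=6, so the next step gives (m, d) = (29, 7) again — its k=1 value — and the period has length 6.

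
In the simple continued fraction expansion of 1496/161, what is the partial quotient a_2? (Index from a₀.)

1496 = 9·161 + 47   →  a_0 = 9
161 = 3·47 + 20   →  a_1 = 3
47 = 2·20 + 7   →  a_2 = 2

2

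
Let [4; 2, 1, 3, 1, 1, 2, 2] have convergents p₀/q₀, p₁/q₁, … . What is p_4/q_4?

61/14

Using pₖ = aₖpₖ₋₁ + pₖ₋₂, qₖ = aₖqₖ₋₁ + qₖ₋₂ (with p₋₁=1, p₋₂=0, q₋₁=0, q₋₂=1):
  k=0: a=4, p=4, q=1
  k=1: a=2, p=9, q=2
  k=2: a=1, p=13, q=3
  k=3: a=3, p=48, q=11
  k=4: a=1, p=61, q=14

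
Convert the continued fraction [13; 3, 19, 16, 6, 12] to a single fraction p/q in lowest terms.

915060/68659

Using pₖ = aₖpₖ₋₁ + pₖ₋₂ and qₖ = aₖqₖ₋₁ + qₖ₋₂:
  k=0: a=13, p=13, q=1
  k=1: a=3, p=40, q=3
  k=2: a=19, p=773, q=58
  k=3: a=16, p=12408, q=931
  k=4: a=6, p=75221, q=5644
  k=5: a=12, p=915060, q=68659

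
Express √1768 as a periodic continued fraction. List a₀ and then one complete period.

[42; 21, 84]

a₀ = ⌊√1768⌋ = 42.
With m₀=0, d₀=1 and mₖ₊₁ = dₖaₖ − mₖ, dₖ₊₁ = (n − mₖ₊₁²)/dₖ, aₖ₊₁ = ⌊(a₀+mₖ₊₁)/dₖ₊₁⌋:
  k=1: m=42, d=4, a=21
  k=2: m=42, d=1, a=84
d=1 and a=2a₀=84 at k=2, so the next step gives (m, d) = (42, 4) again — its k=1 value — and the period has length 2.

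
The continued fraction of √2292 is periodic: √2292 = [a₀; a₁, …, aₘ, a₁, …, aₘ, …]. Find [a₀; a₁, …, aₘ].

a₀ = ⌊√2292⌋ = 47.
With m₀=0, d₀=1 and mₖ₊₁ = dₖaₖ − mₖ, dₖ₊₁ = (n − mₖ₊₁²)/dₖ, aₖ₊₁ = ⌊(a₀+mₖ₊₁)/dₖ₊₁⌋:
  k=1: m=47, d=83, a=1
  k=2: m=36, d=12, a=6
  k=3: m=36, d=83, a=1
  k=4: m=47, d=1, a=94
d=1 and a=2a₀=94 at k=4, so the next step gives (m, d) = (47, 83) again — its k=1 value — and the period has length 4.

[47; 1, 6, 1, 94]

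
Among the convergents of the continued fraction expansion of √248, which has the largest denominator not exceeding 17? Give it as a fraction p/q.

63/4

√248 = [15; 1, 2, 1, 30, …] (period length 4).
Convergents:
  p_0/q_0 = 15/1
  p_1/q_1 = 16/1
  p_2/q_2 = 47/3
  p_3/q_3 = 63/4
  p_4/q_4 = 1937/123
q_3 = 4 ≤ 17 < 123 = q_4, so the answer is 63/4.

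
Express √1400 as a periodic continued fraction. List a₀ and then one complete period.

[37; 2, 2, 2, 74]

a₀ = ⌊√1400⌋ = 37.
With m₀=0, d₀=1 and mₖ₊₁ = dₖaₖ − mₖ, dₖ₊₁ = (n − mₖ₊₁²)/dₖ, aₖ₊₁ = ⌊(a₀+mₖ₊₁)/dₖ₊₁⌋:
  k=1: m=37, d=31, a=2
  k=2: m=25, d=25, a=2
  k=3: m=25, d=31, a=2
  k=4: m=37, d=1, a=74
d=1 and a=2a₀=74 at k=4, so the next step gives (m, d) = (37, 31) again — its k=1 value — and the period has length 4.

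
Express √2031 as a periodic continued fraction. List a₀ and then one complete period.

a₀ = ⌊√2031⌋ = 45.
With m₀=0, d₀=1 and mₖ₊₁ = dₖaₖ − mₖ, dₖ₊₁ = (n − mₖ₊₁²)/dₖ, aₖ₊₁ = ⌊(a₀+mₖ₊₁)/dₖ₊₁⌋:
  k=1: m=45, d=6, a=15
  k=2: m=45, d=1, a=90
d=1 and a=2a₀=90 at k=2, so the next step gives (m, d) = (45, 6) again — its k=1 value — and the period has length 2.

[45; 15, 90]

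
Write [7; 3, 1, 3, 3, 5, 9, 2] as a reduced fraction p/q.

36603/5038

Fold from the inside: start with 2/1.
  9 + 1/2 = 19/2
  5 + 2/19 = 97/19
  3 + 19/97 = 310/97
  3 + 97/310 = 1027/310
  1 + 310/1027 = 1337/1027
  3 + 1027/1337 = 5038/1337
  7 + 1337/5038 = 36603/5038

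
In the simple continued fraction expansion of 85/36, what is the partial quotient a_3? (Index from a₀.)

85 = 2·36 + 13   →  a_0 = 2
36 = 2·13 + 10   →  a_1 = 2
13 = 1·10 + 3   →  a_2 = 1
10 = 3·3 + 1   →  a_3 = 3

3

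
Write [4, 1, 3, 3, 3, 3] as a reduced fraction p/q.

677/142

Fold from the inside: start with 3/1.
  3 + 1/3 = 10/3
  3 + 3/10 = 33/10
  3 + 10/33 = 109/33
  1 + 33/109 = 142/109
  4 + 109/142 = 677/142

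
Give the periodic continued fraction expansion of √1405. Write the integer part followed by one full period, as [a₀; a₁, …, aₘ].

a₀ = ⌊√1405⌋ = 37.
With m₀=0, d₀=1 and mₖ₊₁ = dₖaₖ − mₖ, dₖ₊₁ = (n − mₖ₊₁²)/dₖ, aₖ₊₁ = ⌊(a₀+mₖ₊₁)/dₖ₊₁⌋:
  k=1: m=37, d=36, a=2
  k=2: m=35, d=5, a=14
  k=3: m=35, d=36, a=2
  k=4: m=37, d=1, a=74
d=1 and a=2a₀=74 at k=4, so the next step gives (m, d) = (37, 36) again — its k=1 value — and the period has length 4.

[37; 2, 14, 2, 74]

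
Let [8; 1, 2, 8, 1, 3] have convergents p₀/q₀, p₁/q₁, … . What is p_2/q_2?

Using pₖ = aₖpₖ₋₁ + pₖ₋₂, qₖ = aₖqₖ₋₁ + qₖ₋₂ (with p₋₁=1, p₋₂=0, q₋₁=0, q₋₂=1):
  k=0: a=8, p=8, q=1
  k=1: a=1, p=9, q=1
  k=2: a=2, p=26, q=3

26/3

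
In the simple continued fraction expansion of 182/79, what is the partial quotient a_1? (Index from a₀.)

182 = 2·79 + 24   →  a_0 = 2
79 = 3·24 + 7   →  a_1 = 3

3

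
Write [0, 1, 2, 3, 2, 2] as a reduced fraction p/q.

39/56

Using pₖ = aₖpₖ₋₁ + pₖ₋₂ and qₖ = aₖqₖ₋₁ + qₖ₋₂:
  k=0: a=0, p=0, q=1
  k=1: a=1, p=1, q=1
  k=2: a=2, p=2, q=3
  k=3: a=3, p=7, q=10
  k=4: a=2, p=16, q=23
  k=5: a=2, p=39, q=56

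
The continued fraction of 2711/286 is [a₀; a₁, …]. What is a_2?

11

2711 = 9·286 + 137   →  a_0 = 9
286 = 2·137 + 12   →  a_1 = 2
137 = 11·12 + 5   →  a_2 = 11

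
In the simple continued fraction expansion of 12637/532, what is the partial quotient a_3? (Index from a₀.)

16

12637 = 23·532 + 401   →  a_0 = 23
532 = 1·401 + 131   →  a_1 = 1
401 = 3·131 + 8   →  a_2 = 3
131 = 16·8 + 3   →  a_3 = 16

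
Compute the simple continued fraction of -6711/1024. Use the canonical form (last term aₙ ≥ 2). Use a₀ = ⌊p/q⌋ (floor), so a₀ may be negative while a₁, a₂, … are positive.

-6711 = -7×1024 + 457
1024 = 2×457 + 110
457 = 4×110 + 17
110 = 6×17 + 8
17 = 2×8 + 1
8 = 8×1 + 0  (stop)
So -6711/1024 = [-7; 2, 4, 6, 2, 8].

[-7; 2, 4, 6, 2, 8]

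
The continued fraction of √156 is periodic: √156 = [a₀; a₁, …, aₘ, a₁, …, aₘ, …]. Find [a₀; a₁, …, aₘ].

a₀ = ⌊√156⌋ = 12.
With m₀=0, d₀=1 and mₖ₊₁ = dₖaₖ − mₖ, dₖ₊₁ = (n − mₖ₊₁²)/dₖ, aₖ₊₁ = ⌊(a₀+mₖ₊₁)/dₖ₊₁⌋:
  k=1: m=12, d=12, a=2
  k=2: m=12, d=1, a=24
d=1 and a=2a₀=24 at k=2, so the next step gives (m, d) = (12, 12) again — its k=1 value — and the period has length 2.

[12; 2, 24]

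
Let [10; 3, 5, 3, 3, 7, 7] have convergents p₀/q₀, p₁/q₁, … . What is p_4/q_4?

1743/169

Using pₖ = aₖpₖ₋₁ + pₖ₋₂, qₖ = aₖqₖ₋₁ + qₖ₋₂ (with p₋₁=1, p₋₂=0, q₋₁=0, q₋₂=1):
  k=0: a=10, p=10, q=1
  k=1: a=3, p=31, q=3
  k=2: a=5, p=165, q=16
  k=3: a=3, p=526, q=51
  k=4: a=3, p=1743, q=169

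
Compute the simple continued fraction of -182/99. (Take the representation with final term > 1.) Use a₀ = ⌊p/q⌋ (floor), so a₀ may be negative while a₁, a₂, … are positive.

[-2; 6, 5, 3]

-182 = -2·99 + 16
99 = 6·16 + 3
16 = 5·3 + 1
3 = 3·1 + 0  (stop)
So -182/99 = [-2; 6, 5, 3].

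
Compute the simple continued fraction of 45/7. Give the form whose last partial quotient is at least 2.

[6; 2, 3]

45 = 6*7 + 3
7 = 2*3 + 1
3 = 3*1 + 0  (stop)
So 45/7 = [6; 2, 3].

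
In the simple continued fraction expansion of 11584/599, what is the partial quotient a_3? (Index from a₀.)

19

11584 = 19·599 + 203   →  a_0 = 19
599 = 2·203 + 193   →  a_1 = 2
203 = 1·193 + 10   →  a_2 = 1
193 = 19·10 + 3   →  a_3 = 19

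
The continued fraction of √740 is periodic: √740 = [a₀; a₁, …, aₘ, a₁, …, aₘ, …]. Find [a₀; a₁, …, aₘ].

[27; 4, 1, 12, 1, 4, 54]

a₀ = ⌊√740⌋ = 27.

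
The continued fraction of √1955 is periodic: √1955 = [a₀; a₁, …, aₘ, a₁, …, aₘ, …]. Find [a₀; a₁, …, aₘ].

[44; 4, 1, 1, 1, 4, 88]

a₀ = ⌊√1955⌋ = 44.
With m₀=0, d₀=1 and mₖ₊₁ = dₖaₖ − mₖ, dₖ₊₁ = (n − mₖ₊₁²)/dₖ, aₖ₊₁ = ⌊(a₀+mₖ₊₁)/dₖ₊₁⌋:
  k=1: m=44, d=19, a=4
  k=2: m=32, d=49, a=1
  k=3: m=17, d=34, a=1
  k=4: m=17, d=49, a=1
  k=5: m=32, d=19, a=4
  k=6: m=44, d=1, a=88
d=1 and a=2a₀=88 at k=6, so the next step gives (m, d) = (44, 19) again — its k=1 value — and the period has length 6.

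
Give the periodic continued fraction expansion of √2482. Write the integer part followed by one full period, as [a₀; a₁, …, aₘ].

a₀ = ⌊√2482⌋ = 49.

[49; 1, 4, 1, 1, 4, 1, 98]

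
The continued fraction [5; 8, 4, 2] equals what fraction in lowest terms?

Fold from the inside: start with 2/1.
  4 + 1/2 = 9/2
  8 + 2/9 = 74/9
  5 + 9/74 = 379/74

379/74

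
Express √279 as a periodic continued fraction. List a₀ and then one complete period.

[16; 1, 2, 2, 1, 2, 2, 1, 32]

a₀ = ⌊√279⌋ = 16.
With m₀=0, d₀=1 and mₖ₊₁ = dₖaₖ − mₖ, dₖ₊₁ = (n − mₖ₊₁²)/dₖ, aₖ₊₁ = ⌊(a₀+mₖ₊₁)/dₖ₊₁⌋:
  k=1: m=16, d=23, a=1
  k=2: m=7, d=10, a=2
  k=3: m=13, d=11, a=2
  k=4: m=9, d=18, a=1
  k=5: m=9, d=11, a=2
  k=6: m=13, d=10, a=2
  k=7: m=7, d=23, a=1
  k=8: m=16, d=1, a=32
d=1 and a=2a₀=32 at k=8, so the next step gives (m, d) = (16, 23) again — its k=1 value — and the period has length 8.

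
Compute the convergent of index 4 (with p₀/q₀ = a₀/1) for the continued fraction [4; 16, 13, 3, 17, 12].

Using pₖ = aₖpₖ₋₁ + pₖ₋₂, qₖ = aₖqₖ₋₁ + qₖ₋₂ (with p₋₁=1, p₋₂=0, q₋₁=0, q₋₂=1):
  k=0: a=4, p=4, q=1
  k=1: a=16, p=65, q=16
  k=2: a=13, p=849, q=209
  k=3: a=3, p=2612, q=643
  k=4: a=17, p=45253, q=11140

45253/11140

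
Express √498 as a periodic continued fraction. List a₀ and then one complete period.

[22; 3, 6, 22, 6, 3, 44]

a₀ = ⌊√498⌋ = 22.
With m₀=0, d₀=1 and mₖ₊₁ = dₖaₖ − mₖ, dₖ₊₁ = (n − mₖ₊₁²)/dₖ, aₖ₊₁ = ⌊(a₀+mₖ₊₁)/dₖ₊₁⌋:
  k=1: m=22, d=14, a=3
  k=2: m=20, d=7, a=6
  k=3: m=22, d=2, a=22
  k=4: m=22, d=7, a=6
  k=5: m=20, d=14, a=3
  k=6: m=22, d=1, a=44
d=1 and a=2a₀=44 at k=6, so the next step gives (m, d) = (22, 14) again — its k=1 value — and the period has length 6.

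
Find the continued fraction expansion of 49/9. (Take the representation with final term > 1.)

49 = 5×9 + 4
9 = 2×4 + 1
4 = 4×1 + 0  (stop)
So 49/9 = [5; 2, 4].

[5; 2, 4]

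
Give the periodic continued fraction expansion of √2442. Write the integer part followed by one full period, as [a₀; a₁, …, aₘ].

a₀ = ⌊√2442⌋ = 49.
With m₀=0, d₀=1 and mₖ₊₁ = dₖaₖ − mₖ, dₖ₊₁ = (n − mₖ₊₁²)/dₖ, aₖ₊₁ = ⌊(a₀+mₖ₊₁)/dₖ₊₁⌋:
  k=1: m=49, d=41, a=2
  k=2: m=33, d=33, a=2
  k=3: m=33, d=41, a=2
  k=4: m=49, d=1, a=98
d=1 and a=2a₀=98 at k=4, so the next step gives (m, d) = (49, 41) again — its k=1 value — and the period has length 4.

[49; 2, 2, 2, 98]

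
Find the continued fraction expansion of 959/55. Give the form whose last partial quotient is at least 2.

[17; 2, 3, 2, 3]

959 = 17*55 + 24
55 = 2*24 + 7
24 = 3*7 + 3
7 = 2*3 + 1
3 = 3*1 + 0  (stop)
So 959/55 = [17; 2, 3, 2, 3].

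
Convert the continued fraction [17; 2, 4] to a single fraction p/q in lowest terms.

157/9

Using pₖ = aₖpₖ₋₁ + pₖ₋₂ and qₖ = aₖqₖ₋₁ + qₖ₋₂:
  k=0: a=17, p=17, q=1
  k=1: a=2, p=35, q=2
  k=2: a=4, p=157, q=9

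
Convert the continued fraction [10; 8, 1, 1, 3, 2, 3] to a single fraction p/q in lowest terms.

Fold from the inside: start with 3/1.
  2 + 1/3 = 7/3
  3 + 3/7 = 24/7
  1 + 7/24 = 31/24
  1 + 24/31 = 55/31
  8 + 31/55 = 471/55
  10 + 55/471 = 4765/471

4765/471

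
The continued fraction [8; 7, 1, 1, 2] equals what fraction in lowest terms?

309/38

Fold from the inside: start with 2/1.
  1 + 1/2 = 3/2
  1 + 2/3 = 5/3
  7 + 3/5 = 38/5
  8 + 5/38 = 309/38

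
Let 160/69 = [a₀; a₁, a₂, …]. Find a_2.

7

160 = 2·69 + 22   →  a_0 = 2
69 = 3·22 + 3   →  a_1 = 3
22 = 7·3 + 1   →  a_2 = 7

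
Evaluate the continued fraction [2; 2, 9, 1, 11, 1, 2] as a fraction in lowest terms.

1961/792

Fold from the inside: start with 2/1.
  1 + 1/2 = 3/2
  11 + 2/3 = 35/3
  1 + 3/35 = 38/35
  9 + 35/38 = 377/38
  2 + 38/377 = 792/377
  2 + 377/792 = 1961/792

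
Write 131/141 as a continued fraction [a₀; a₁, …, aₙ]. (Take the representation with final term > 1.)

131 = 0×141 + 131
141 = 1×131 + 10
131 = 13×10 + 1
10 = 10×1 + 0  (stop)
So 131/141 = [0; 1, 13, 10].

[0; 1, 13, 10]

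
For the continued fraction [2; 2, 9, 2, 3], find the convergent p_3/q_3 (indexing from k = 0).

99/40

Using pₖ = aₖpₖ₋₁ + pₖ₋₂, qₖ = aₖqₖ₋₁ + qₖ₋₂ (with p₋₁=1, p₋₂=0, q₋₁=0, q₋₂=1):
  k=0: a=2, p=2, q=1
  k=1: a=2, p=5, q=2
  k=2: a=9, p=47, q=19
  k=3: a=2, p=99, q=40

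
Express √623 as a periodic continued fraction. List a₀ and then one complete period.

[24; 1, 23, 1, 48]

a₀ = ⌊√623⌋ = 24.
With m₀=0, d₀=1 and mₖ₊₁ = dₖaₖ − mₖ, dₖ₊₁ = (n − mₖ₊₁²)/dₖ, aₖ₊₁ = ⌊(a₀+mₖ₊₁)/dₖ₊₁⌋:
  k=1: m=24, d=47, a=1
  k=2: m=23, d=2, a=23
  k=3: m=23, d=47, a=1
  k=4: m=24, d=1, a=48
d=1 and a=2a₀=48 at k=4, so the next step gives (m, d) = (24, 47) again — its k=1 value — and the period has length 4.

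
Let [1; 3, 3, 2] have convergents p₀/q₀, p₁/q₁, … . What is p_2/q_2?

13/10

Using pₖ = aₖpₖ₋₁ + pₖ₋₂, qₖ = aₖqₖ₋₁ + qₖ₋₂ (with p₋₁=1, p₋₂=0, q₋₁=0, q₋₂=1):
  k=0: a=1, p=1, q=1
  k=1: a=3, p=4, q=3
  k=2: a=3, p=13, q=10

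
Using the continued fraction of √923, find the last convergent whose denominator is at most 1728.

√923 = [30; 2, 1, 1, 1, 2, 60, …] (period length 6).
Convergents:
  p_0/q_0 = 30/1
  p_1/q_1 = 61/2
  p_2/q_2 = 91/3
  p_3/q_3 = 152/5
  p_4/q_4 = 243/8
  p_5/q_5 = 638/21
  p_6/q_6 = 38523/1268
  p_7/q_7 = 77684/2557
q_6 = 1268 ≤ 1728 < 2557 = q_7, so the answer is 38523/1268.

38523/1268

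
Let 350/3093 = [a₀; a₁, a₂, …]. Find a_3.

5

350 = 0·3093 + 350   →  a_0 = 0
3093 = 8·350 + 293   →  a_1 = 8
350 = 1·293 + 57   →  a_2 = 1
293 = 5·57 + 8   →  a_3 = 5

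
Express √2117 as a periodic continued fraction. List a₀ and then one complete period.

a₀ = ⌊√2117⌋ = 46.

[46; 92]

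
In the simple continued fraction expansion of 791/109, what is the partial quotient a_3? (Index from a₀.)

791 = 7·109 + 28   →  a_0 = 7
109 = 3·28 + 25   →  a_1 = 3
28 = 1·25 + 3   →  a_2 = 1
25 = 8·3 + 1   →  a_3 = 8

8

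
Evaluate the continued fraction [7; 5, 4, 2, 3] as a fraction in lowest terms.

1165/162

Using pₖ = aₖpₖ₋₁ + pₖ₋₂ and qₖ = aₖqₖ₋₁ + qₖ₋₂:
  k=0: a=7, p=7, q=1
  k=1: a=5, p=36, q=5
  k=2: a=4, p=151, q=21
  k=3: a=2, p=338, q=47
  k=4: a=3, p=1165, q=162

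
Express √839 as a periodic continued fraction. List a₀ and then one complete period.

a₀ = ⌊√839⌋ = 28.
With m₀=0, d₀=1 and mₖ₊₁ = dₖaₖ − mₖ, dₖ₊₁ = (n − mₖ₊₁²)/dₖ, aₖ₊₁ = ⌊(a₀+mₖ₊₁)/dₖ₊₁⌋:
  k=1: m=28, d=55, a=1
  k=2: m=27, d=2, a=27
  k=3: m=27, d=55, a=1
  k=4: m=28, d=1, a=56
d=1 and a=2a₀=56 at k=4, so the next step gives (m, d) = (28, 55) again — its k=1 value — and the period has length 4.

[28; 1, 27, 1, 56]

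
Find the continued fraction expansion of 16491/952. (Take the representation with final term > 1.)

[17; 3, 9, 1, 9, 3]

16491 = 17×952 + 307
952 = 3×307 + 31
307 = 9×31 + 28
31 = 1×28 + 3
28 = 9×3 + 1
3 = 3×1 + 0  (stop)
So 16491/952 = [17; 3, 9, 1, 9, 3].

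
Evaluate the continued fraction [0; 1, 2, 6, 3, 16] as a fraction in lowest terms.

669/979

Fold from the inside: start with 16/1.
  3 + 1/16 = 49/16
  6 + 16/49 = 310/49
  2 + 49/310 = 669/310
  1 + 310/669 = 979/669
  0 + 669/979 = 669/979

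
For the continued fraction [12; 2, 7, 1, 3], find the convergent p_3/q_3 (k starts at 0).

212/17

Using pₖ = aₖpₖ₋₁ + pₖ₋₂, qₖ = aₖqₖ₋₁ + qₖ₋₂ (with p₋₁=1, p₋₂=0, q₋₁=0, q₋₂=1):
  k=0: a=12, p=12, q=1
  k=1: a=2, p=25, q=2
  k=2: a=7, p=187, q=15
  k=3: a=1, p=212, q=17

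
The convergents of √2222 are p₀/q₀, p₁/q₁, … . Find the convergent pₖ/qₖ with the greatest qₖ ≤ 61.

√2222 = [47; 7, 4, 7, 94, …] (period length 4).
Convergents:
  p_0/q_0 = 47/1
  p_1/q_1 = 330/7
  p_2/q_2 = 1367/29
  p_3/q_3 = 9899/210
q_2 = 29 ≤ 61 < 210 = q_3, so the answer is 1367/29.

1367/29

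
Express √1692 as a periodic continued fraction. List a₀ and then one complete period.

[41; 7, 2, 7, 82]

a₀ = ⌊√1692⌋ = 41.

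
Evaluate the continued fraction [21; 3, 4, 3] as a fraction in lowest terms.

895/42

Fold from the inside: start with 3/1.
  4 + 1/3 = 13/3
  3 + 3/13 = 42/13
  21 + 13/42 = 895/42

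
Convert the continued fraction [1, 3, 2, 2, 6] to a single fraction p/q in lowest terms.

Using pₖ = aₖpₖ₋₁ + pₖ₋₂ and qₖ = aₖqₖ₋₁ + qₖ₋₂:
  k=0: a=1, p=1, q=1
  k=1: a=3, p=4, q=3
  k=2: a=2, p=9, q=7
  k=3: a=2, p=22, q=17
  k=4: a=6, p=141, q=109

141/109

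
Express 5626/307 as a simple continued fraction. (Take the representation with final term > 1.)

5626 = 18·307 + 100
307 = 3·100 + 7
100 = 14·7 + 2
7 = 3·2 + 1
2 = 2·1 + 0  (stop)
So 5626/307 = [18; 3, 14, 3, 2].

[18; 3, 14, 3, 2]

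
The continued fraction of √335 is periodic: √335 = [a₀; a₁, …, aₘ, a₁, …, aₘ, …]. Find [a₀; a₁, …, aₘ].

[18; 3, 3, 3, 36]

a₀ = ⌊√335⌋ = 18.
With m₀=0, d₀=1 and mₖ₊₁ = dₖaₖ − mₖ, dₖ₊₁ = (n − mₖ₊₁²)/dₖ, aₖ₊₁ = ⌊(a₀+mₖ₊₁)/dₖ₊₁⌋:
  k=1: m=18, d=11, a=3
  k=2: m=15, d=10, a=3
  k=3: m=15, d=11, a=3
  k=4: m=18, d=1, a=36
d=1 and a=2a₀=36 at k=4, so the next step gives (m, d) = (18, 11) again — its k=1 value — and the period has length 4.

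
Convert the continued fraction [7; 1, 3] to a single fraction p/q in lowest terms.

Fold from the inside: start with 3/1.
  1 + 1/3 = 4/3
  7 + 3/4 = 31/4

31/4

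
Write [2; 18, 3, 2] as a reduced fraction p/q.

Fold from the inside: start with 2/1.
  3 + 1/2 = 7/2
  18 + 2/7 = 128/7
  2 + 7/128 = 263/128

263/128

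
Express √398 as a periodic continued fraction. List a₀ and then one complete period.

a₀ = ⌊√398⌋ = 19.
With m₀=0, d₀=1 and mₖ₊₁ = dₖaₖ − mₖ, dₖ₊₁ = (n − mₖ₊₁²)/dₖ, aₖ₊₁ = ⌊(a₀+mₖ₊₁)/dₖ₊₁⌋:
  k=1: m=19, d=37, a=1
  k=2: m=18, d=2, a=18
  k=3: m=18, d=37, a=1
  k=4: m=19, d=1, a=38
d=1 and a=2a₀=38 at k=4, so the next step gives (m, d) = (19, 37) again — its k=1 value — and the period has length 4.

[19; 1, 18, 1, 38]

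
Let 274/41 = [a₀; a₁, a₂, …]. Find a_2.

274 = 6·41 + 28   →  a_0 = 6
41 = 1·28 + 13   →  a_1 = 1
28 = 2·13 + 2   →  a_2 = 2

2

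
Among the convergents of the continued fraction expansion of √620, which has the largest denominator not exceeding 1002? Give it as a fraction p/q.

12425/499

√620 = [24; 1, 8, 1, 48, …] (period length 4).
Convergents:
  p_0/q_0 = 24/1
  p_1/q_1 = 25/1
  p_2/q_2 = 224/9
  p_3/q_3 = 249/10
  p_4/q_4 = 12176/489
  p_5/q_5 = 12425/499
  p_6/q_6 = 111576/4481
q_5 = 499 ≤ 1002 < 4481 = q_6, so the answer is 12425/499.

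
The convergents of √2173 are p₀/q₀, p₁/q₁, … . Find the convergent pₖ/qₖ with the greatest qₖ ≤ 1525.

√2173 = [46; 1, 1, 1, 1, 1, 1, 92, …] (period length 7).
Convergents:
  p_0/q_0 = 46/1
  p_1/q_1 = 47/1
  p_2/q_2 = 93/2
  p_3/q_3 = 140/3
  p_4/q_4 = 233/5
  p_5/q_5 = 373/8
  p_6/q_6 = 606/13
  p_7/q_7 = 56125/1204
  p_8/q_8 = 56731/1217
  p_9/q_9 = 112856/2421
q_8 = 1217 ≤ 1525 < 2421 = q_9, so the answer is 56731/1217.

56731/1217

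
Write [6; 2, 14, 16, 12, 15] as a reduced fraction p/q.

Fold from the inside: start with 15/1.
  12 + 1/15 = 181/15
  16 + 15/181 = 2911/181
  14 + 181/2911 = 40935/2911
  2 + 2911/40935 = 84781/40935
  6 + 40935/84781 = 549621/84781

549621/84781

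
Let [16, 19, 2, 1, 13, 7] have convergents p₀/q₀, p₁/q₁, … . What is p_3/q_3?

Using pₖ = aₖpₖ₋₁ + pₖ₋₂, qₖ = aₖqₖ₋₁ + qₖ₋₂ (with p₋₁=1, p₋₂=0, q₋₁=0, q₋₂=1):
  k=0: a=16, p=16, q=1
  k=1: a=19, p=305, q=19
  k=2: a=2, p=626, q=39
  k=3: a=1, p=931, q=58

931/58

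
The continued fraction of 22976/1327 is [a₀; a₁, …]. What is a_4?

18

22976 = 17·1327 + 417   →  a_0 = 17
1327 = 3·417 + 76   →  a_1 = 3
417 = 5·76 + 37   →  a_2 = 5
76 = 2·37 + 2   →  a_3 = 2
37 = 18·2 + 1   →  a_4 = 18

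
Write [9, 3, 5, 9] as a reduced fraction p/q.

1369/147

Using pₖ = aₖpₖ₋₁ + pₖ₋₂ and qₖ = aₖqₖ₋₁ + qₖ₋₂:
  k=0: a=9, p=9, q=1
  k=1: a=3, p=28, q=3
  k=2: a=5, p=149, q=16
  k=3: a=9, p=1369, q=147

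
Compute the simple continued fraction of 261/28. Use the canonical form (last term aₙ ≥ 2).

[9; 3, 9]

261 = 9*28 + 9
28 = 3*9 + 1
9 = 9*1 + 0  (stop)
So 261/28 = [9; 3, 9].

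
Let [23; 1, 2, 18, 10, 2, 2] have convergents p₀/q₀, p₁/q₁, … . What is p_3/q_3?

1302/55

Using pₖ = aₖpₖ₋₁ + pₖ₋₂, qₖ = aₖqₖ₋₁ + qₖ₋₂ (with p₋₁=1, p₋₂=0, q₋₁=0, q₋₂=1):
  k=0: a=23, p=23, q=1
  k=1: a=1, p=24, q=1
  k=2: a=2, p=71, q=3
  k=3: a=18, p=1302, q=55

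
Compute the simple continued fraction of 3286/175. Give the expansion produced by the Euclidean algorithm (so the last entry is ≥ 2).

[18; 1, 3, 2, 19]

3286 = 18*175 + 136
175 = 1*136 + 39
136 = 3*39 + 19
39 = 2*19 + 1
19 = 19*1 + 0  (stop)
So 3286/175 = [18; 1, 3, 2, 19].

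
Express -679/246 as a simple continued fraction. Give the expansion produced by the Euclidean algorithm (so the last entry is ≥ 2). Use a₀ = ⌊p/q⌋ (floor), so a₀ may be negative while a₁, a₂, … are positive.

-679 = -3·246 + 59
246 = 4·59 + 10
59 = 5·10 + 9
10 = 1·9 + 1
9 = 9·1 + 0  (stop)
So -679/246 = [-3; 4, 5, 1, 9].

[-3; 4, 5, 1, 9]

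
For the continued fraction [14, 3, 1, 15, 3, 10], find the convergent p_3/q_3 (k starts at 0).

898/63

Using pₖ = aₖpₖ₋₁ + pₖ₋₂, qₖ = aₖqₖ₋₁ + qₖ₋₂ (with p₋₁=1, p₋₂=0, q₋₁=0, q₋₂=1):
  k=0: a=14, p=14, q=1
  k=1: a=3, p=43, q=3
  k=2: a=1, p=57, q=4
  k=3: a=15, p=898, q=63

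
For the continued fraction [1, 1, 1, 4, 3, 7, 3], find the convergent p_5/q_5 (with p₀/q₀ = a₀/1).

Using pₖ = aₖpₖ₋₁ + pₖ₋₂, qₖ = aₖqₖ₋₁ + qₖ₋₂ (with p₋₁=1, p₋₂=0, q₋₁=0, q₋₂=1):
  k=0: a=1, p=1, q=1
  k=1: a=1, p=2, q=1
  k=2: a=1, p=3, q=2
  k=3: a=4, p=14, q=9
  k=4: a=3, p=45, q=29
  k=5: a=7, p=329, q=212

329/212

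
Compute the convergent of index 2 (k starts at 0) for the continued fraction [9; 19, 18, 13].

Using pₖ = aₖpₖ₋₁ + pₖ₋₂, qₖ = aₖqₖ₋₁ + qₖ₋₂ (with p₋₁=1, p₋₂=0, q₋₁=0, q₋₂=1):
  k=0: a=9, p=9, q=1
  k=1: a=19, p=172, q=19
  k=2: a=18, p=3105, q=343

3105/343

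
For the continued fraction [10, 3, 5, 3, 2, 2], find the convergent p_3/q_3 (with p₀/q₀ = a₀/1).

Using pₖ = aₖpₖ₋₁ + pₖ₋₂, qₖ = aₖqₖ₋₁ + qₖ₋₂ (with p₋₁=1, p₋₂=0, q₋₁=0, q₋₂=1):
  k=0: a=10, p=10, q=1
  k=1: a=3, p=31, q=3
  k=2: a=5, p=165, q=16
  k=3: a=3, p=526, q=51

526/51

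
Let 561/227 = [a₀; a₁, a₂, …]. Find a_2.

561 = 2·227 + 107   →  a_0 = 2
227 = 2·107 + 13   →  a_1 = 2
107 = 8·13 + 3   →  a_2 = 8

8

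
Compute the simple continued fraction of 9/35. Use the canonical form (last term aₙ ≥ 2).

9 = 0×35 + 9
35 = 3×9 + 8
9 = 1×8 + 1
8 = 8×1 + 0  (stop)
So 9/35 = [0; 3, 1, 8].

[0; 3, 1, 8]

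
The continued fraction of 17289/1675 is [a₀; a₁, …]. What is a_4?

2

17289 = 10·1675 + 539   →  a_0 = 10
1675 = 3·539 + 58   →  a_1 = 3
539 = 9·58 + 17   →  a_2 = 9
58 = 3·17 + 7   →  a_3 = 3
17 = 2·7 + 3   →  a_4 = 2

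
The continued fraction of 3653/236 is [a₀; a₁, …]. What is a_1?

3653 = 15·236 + 113   →  a_0 = 15
236 = 2·113 + 10   →  a_1 = 2

2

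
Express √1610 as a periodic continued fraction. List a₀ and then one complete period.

[40; 8, 80]

a₀ = ⌊√1610⌋ = 40.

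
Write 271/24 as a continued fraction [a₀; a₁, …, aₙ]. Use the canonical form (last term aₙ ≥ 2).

271 = 11×24 + 7
24 = 3×7 + 3
7 = 2×3 + 1
3 = 3×1 + 0  (stop)
So 271/24 = [11; 3, 2, 3].

[11; 3, 2, 3]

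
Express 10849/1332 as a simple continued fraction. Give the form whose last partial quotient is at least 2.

[8; 6, 1, 9, 6, 3]

10849 = 8*1332 + 193
1332 = 6*193 + 174
193 = 1*174 + 19
174 = 9*19 + 3
19 = 6*3 + 1
3 = 3*1 + 0  (stop)
So 10849/1332 = [8; 6, 1, 9, 6, 3].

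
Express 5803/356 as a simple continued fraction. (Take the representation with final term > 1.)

5803 = 16·356 + 107
356 = 3·107 + 35
107 = 3·35 + 2
35 = 17·2 + 1
2 = 2·1 + 0  (stop)
So 5803/356 = [16; 3, 3, 17, 2].

[16; 3, 3, 17, 2]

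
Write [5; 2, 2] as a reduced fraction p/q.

Using pₖ = aₖpₖ₋₁ + pₖ₋₂ and qₖ = aₖqₖ₋₁ + qₖ₋₂:
  k=0: a=5, p=5, q=1
  k=1: a=2, p=11, q=2
  k=2: a=2, p=27, q=5

27/5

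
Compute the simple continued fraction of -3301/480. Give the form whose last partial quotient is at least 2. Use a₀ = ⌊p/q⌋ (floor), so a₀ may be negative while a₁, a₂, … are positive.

[-7; 8, 7, 2, 1, 2]

-3301 = -7×480 + 59
480 = 8×59 + 8
59 = 7×8 + 3
8 = 2×3 + 2
3 = 1×2 + 1
2 = 2×1 + 0  (stop)
So -3301/480 = [-7; 8, 7, 2, 1, 2].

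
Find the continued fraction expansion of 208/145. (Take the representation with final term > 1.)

208 = 1*145 + 63
145 = 2*63 + 19
63 = 3*19 + 6
19 = 3*6 + 1
6 = 6*1 + 0  (stop)
So 208/145 = [1; 2, 3, 3, 6].

[1; 2, 3, 3, 6]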